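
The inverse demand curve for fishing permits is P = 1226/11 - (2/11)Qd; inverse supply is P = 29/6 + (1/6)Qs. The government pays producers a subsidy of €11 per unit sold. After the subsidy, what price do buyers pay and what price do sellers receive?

Buyers pay 1152/23; sellers receive 1405/23

Pre-subsidy: 1226/11 - (2/11)Q = 29/6 + (1/6)Q gives Q* = 7037/23 and P* = 1284/23.
With the subsidy, sellers receive Ps = Pb + 11 for each unit, where Pb is the price buyers pay.
On the curves, Pb = 1226/11 - (2/11)Q and Ps = 29/6 + (1/6)Q; the wedge Ps − Pb = 11 gives 29/6 + (1/6)Q − (1226/11 - (2/11)Q) = 11, so Q' = 7763/23.
Then Pb = 1226/11 − (2/11)·(7763/23) = 1152/23 and Ps = 29/6 + (1/6)·(7763/23) = 1405/23.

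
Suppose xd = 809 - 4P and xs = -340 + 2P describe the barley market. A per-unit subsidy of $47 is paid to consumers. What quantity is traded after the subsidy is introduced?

x' = 317/3

Pre-subsidy: 809 - 4P = -340 + 2P gives P* = 191.5, x* = 43.
With the rebate, buyers effectively pay Pb = Ps − 47, where Ps is the price sellers receive.
Demand in terms of Ps becomes xd = 809 − 4(Ps − 47) = 997 - 4Ps. Setting this equal to supply: 997 - 4Ps = -340 + 2Ps, so Ps = 1337/6.
Buyers pay Pb = 1337/6 − 47 = 1055/6; x' = -340 + 2·(1337/6) = 317/3.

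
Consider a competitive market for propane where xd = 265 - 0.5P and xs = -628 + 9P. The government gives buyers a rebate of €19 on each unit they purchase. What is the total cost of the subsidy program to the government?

Pre-subsidy: 265 - 0.5P = -628 + 9P gives P* = 94, x* = 218.
With the rebate, buyers effectively pay Pb = Ps − 19, where Ps is the price sellers receive.
Demand in terms of Ps becomes xd = 265 − 0.5(Ps − 19) = 274.5 - 0.5Ps. Setting this equal to supply: 274.5 - 0.5Ps = -628 + 9Ps, so Ps = 95.
Buyers pay Pb = 95 − 19 = 76; x' = -628 + 9·95 = 227.
Government outlay = subsidy × quantity = 19 × 227 = 4313.

Government cost = €4313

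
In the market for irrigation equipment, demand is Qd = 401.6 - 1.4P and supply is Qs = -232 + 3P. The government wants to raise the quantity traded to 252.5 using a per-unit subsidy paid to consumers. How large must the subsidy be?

At Q = 252.5, invert demand for the buyer price: Pb = (401.6 − 252.5)/1.4 = 106.5; invert supply for the seller price: Ps = (252.5 − (-232))/3 = 161.5.
The subsidy must fill the gap: s = Ps − Pb = 161.5 − 106.5 = 55.

Required subsidy s = 55 per unit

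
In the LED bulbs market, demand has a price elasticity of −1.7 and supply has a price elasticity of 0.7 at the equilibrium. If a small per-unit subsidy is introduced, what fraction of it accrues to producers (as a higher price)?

Producer share = 17/24

For a small subsidy around the equilibrium, the benefit split depends on the relative slopes, which at a point are proportional to the elasticities.
Buyer share = εs/(εs + |εd|) = 0.7/(0.7 + 1.7) = 7/24; seller share = |εd|/(εs + |εd|) = 17/24.
So producers capture 17/24 of the subsidy.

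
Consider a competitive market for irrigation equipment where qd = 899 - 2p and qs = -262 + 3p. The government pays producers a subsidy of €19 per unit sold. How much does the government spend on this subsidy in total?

Government cost = €8690.6

Pre-subsidy: 899 - 2p = -262 + 3p gives p* = 232.2, q* = 434.6.
With the subsidy, sellers receive ps = pb + 19 for each unit, where pb is the price buyers pay.
Supply in terms of pb becomes qs = -262 + 3(pb + 19) = -205 + 3pb. Setting this equal to demand: 899 - 2pb = -205 + 3pb, so pb = 220.8.
Sellers receive ps = 220.8 + 19 = 239.8; q' = 899 − 2·220.8 = 457.4.
Government outlay = subsidy × quantity = 19 × 457.4 = 8690.6.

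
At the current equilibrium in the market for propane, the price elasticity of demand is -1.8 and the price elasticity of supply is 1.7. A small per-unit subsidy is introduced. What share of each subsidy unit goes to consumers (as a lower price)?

For a small subsidy around the equilibrium, the benefit split depends on the relative slopes, which at a point are proportional to the elasticities.
Buyer share = εs/(εs + |εd|) = 1.7/(1.7 + 1.8) = 17/35; seller share = |εd|/(εs + |εd|) = 18/35.

Consumer share = 17/35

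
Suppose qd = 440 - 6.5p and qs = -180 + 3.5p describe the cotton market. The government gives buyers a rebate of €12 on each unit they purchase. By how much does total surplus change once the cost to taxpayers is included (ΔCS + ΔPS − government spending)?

Net change in total surplus = -€163.8

Pre-subsidy: 440 - 6.5p = -180 + 3.5p gives p* = 62, q* = 37.
With the rebate, buyers effectively pay pb = ps − 12, where ps is the price sellers receive.
Demand in terms of ps becomes qd = 440 − 6.5(ps − 12) = 518 - 6.5ps. Setting this equal to supply: 518 - 6.5ps = -180 + 3.5ps, so ps = 69.8.
Buyers pay pb = 69.8 − 12 = 57.8; q' = -180 + 3.5·69.8 = 64.3.
ΔCS = ½(37 + 64.3)(62 − 57.8) = 212.73; ΔPS = ½(37 + 64.3)(69.8 − 62) = 395.07.
Government spending = 12 × 64.3 = 771.6.
Net change = 212.73 + 395.07 − 771.6 = -163.8. The loss equals the DWL triangle ½·12·27.3.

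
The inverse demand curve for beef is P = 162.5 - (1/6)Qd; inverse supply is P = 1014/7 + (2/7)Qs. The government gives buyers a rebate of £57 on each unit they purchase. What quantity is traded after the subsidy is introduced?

Q' = 165

Pre-subsidy: 162.5 - (1/6)Q = 1014/7 + (2/7)Q gives Q* = 39 and P* = 156.
With the rebate, buyers effectively pay Pb = Ps − 57, where Ps is the price sellers receive.
On the curves, Pb = 162.5 - (1/6)Q and Ps = 1014/7 + (2/7)Q; the wedge Ps − Pb = 57 gives 1014/7 + (2/7)Q − (162.5 - (1/6)Q) = 57, so Q' = 165.
Then Pb = 162.5 − (1/6)·165 = 135 and Ps = 1014/7 + (2/7)·165 = 192.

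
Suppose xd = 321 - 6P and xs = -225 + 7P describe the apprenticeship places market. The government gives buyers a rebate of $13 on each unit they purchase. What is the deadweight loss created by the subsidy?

Deadweight loss = $273

Pre-subsidy: 321 - 6P = -225 + 7P gives P* = 42, x* = 69.
With the rebate, buyers effectively pay Pb = Ps − 13, where Ps is the price sellers receive.
Demand in terms of Ps becomes xd = 321 − 6(Ps − 13) = 399 - 6Ps. Setting this equal to supply: 399 - 6Ps = -225 + 7Ps, so Ps = 48.
Buyers pay Pb = 48 − 13 = 35; x' = -225 + 7·48 = 111.
The subsidy expands output by 111 − 69 = 42 past the efficient level; on those units the gap between marginal cost and willingness to pay runs from 0 up to 13.
DWL = ½ × 13 × 42 = 273.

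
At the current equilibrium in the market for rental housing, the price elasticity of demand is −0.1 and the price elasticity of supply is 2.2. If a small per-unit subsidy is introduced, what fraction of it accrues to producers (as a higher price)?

Producer share = 1/23

For a small subsidy around the equilibrium, the benefit split depends on the relative slopes, which at a point are proportional to the elasticities.
Buyer share = εs/(εs + |εd|) = 2.2/(2.2 + 0.1) = 22/23; seller share = |εd|/(εs + |εd|) = 1/23.
So producers capture 1/23 of the subsidy.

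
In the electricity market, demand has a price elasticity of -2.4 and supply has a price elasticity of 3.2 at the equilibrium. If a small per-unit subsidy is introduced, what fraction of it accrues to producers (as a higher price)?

For a small subsidy around the equilibrium, the benefit split depends on the relative slopes, which at a point are proportional to the elasticities.
Buyer share = εs/(εs + |εd|) = 3.2/(3.2 + 2.4) = 4/7; seller share = |εd|/(εs + |εd|) = 3/7.
So producers capture 3/7 of the subsidy.

Producer share = 3/7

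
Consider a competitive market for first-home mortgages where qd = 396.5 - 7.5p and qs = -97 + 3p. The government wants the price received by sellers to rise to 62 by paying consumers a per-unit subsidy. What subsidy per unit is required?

Required subsidy s = 21 per unit

At a seller price of 62, quantity supplied is -97 + 3·62 = 89.
Buyers absorb 89 only when they pay pb with 396.5 − 7.5·pb = 89, i.e. pb = 41.
s = ps − pb = 62 − 41 = 21.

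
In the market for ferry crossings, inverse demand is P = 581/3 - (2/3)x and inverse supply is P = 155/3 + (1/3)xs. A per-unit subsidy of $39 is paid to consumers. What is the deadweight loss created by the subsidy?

Deadweight loss = $760.5

Pre-subsidy: 581/3 - (2/3)x = 155/3 + (1/3)x gives x* = 142 and P* = 99.
With the rebate, buyers effectively pay Pb = Ps − 39, where Ps is the price sellers receive.
On the curves, Pb = 581/3 - (2/3)x and Ps = 155/3 + (1/3)x; the wedge Ps − Pb = 39 gives 155/3 + (1/3)x − (581/3 - (2/3)x) = 39, so x' = 181.
Then Pb = 581/3 − (2/3)·181 = 73 and Ps = 155/3 + (1/3)·181 = 112.
The subsidy expands output by 181 − 142 = 39 past the efficient level; on those units the gap between marginal cost and willingness to pay runs from 0 up to 39.
DWL = ½ × 39 × 39 = 760.5.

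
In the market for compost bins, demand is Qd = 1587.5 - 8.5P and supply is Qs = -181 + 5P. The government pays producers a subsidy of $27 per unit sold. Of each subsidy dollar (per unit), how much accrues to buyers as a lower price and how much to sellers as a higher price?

Buyers gain $10 per unit; sellers gain $17 per unit

Pre-subsidy: 1587.5 - 8.5P = -181 + 5P gives P* = 131, Q* = 474.
With the subsidy, sellers receive Ps = Pb + 27 for each unit, where Pb is the price buyers pay.
Supply in terms of Pb becomes Qs = -181 + 5(Pb + 27) = -46 + 5Pb. Setting this equal to demand: 1587.5 - 8.5Pb = -46 + 5Pb, so Pb = 121.
Sellers receive Ps = 121 + 27 = 148; Q' = 1587.5 − 8.5·121 = 559.
Buyers' price falls by P* − Pb = 131 − 121 = 10; sellers' price rises by Ps − P* = 148 − 131 = 17.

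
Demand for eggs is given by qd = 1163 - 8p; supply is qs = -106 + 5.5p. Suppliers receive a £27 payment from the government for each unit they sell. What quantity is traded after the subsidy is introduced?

q' = 499

Pre-subsidy: 1163 - 8p = -106 + 5.5p gives p* = 94, q* = 411.
With the subsidy, sellers receive ps = pb + 27 for each unit, where pb is the price buyers pay.
Supply in terms of pb becomes qs = -106 + 5.5(pb + 27) = 42.5 + 5.5pb. Setting this equal to demand: 1163 - 8pb = 42.5 + 5.5pb, so pb = 83.
Sellers receive ps = 83 + 27 = 110; q' = 1163 − 8·83 = 499.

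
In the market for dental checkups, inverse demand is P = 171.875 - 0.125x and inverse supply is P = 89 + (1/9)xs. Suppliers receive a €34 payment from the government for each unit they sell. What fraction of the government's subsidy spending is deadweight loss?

DWL / government spending = 8/55

Pre-subsidy: 171.875 - 0.125x = 89 + (1/9)x gives x* = 351 and P* = 128.
With the subsidy, sellers receive Ps = Pb + 34 for each unit, where Pb is the price buyers pay.
On the curves, Pb = 171.875 - 0.125x and Ps = 89 + (1/9)x; the wedge Ps − Pb = 34 gives 89 + (1/9)x − (171.875 - 0.125x) = 34, so x' = 495.
Then Pb = 171.875 − 0.125·495 = 110 and Ps = 89 + (1/9)·495 = 144.
ΔCS = ½(351 + 495)(128 − 110) = 7614; ΔPS = ½(351 + 495)(144 − 128) = 6768.
Government spending = 34 × 495 = 16830.
DWL = ½ × 34 × (495 − 351) = 2448; fraction = 2448 / 16830 = 8/55.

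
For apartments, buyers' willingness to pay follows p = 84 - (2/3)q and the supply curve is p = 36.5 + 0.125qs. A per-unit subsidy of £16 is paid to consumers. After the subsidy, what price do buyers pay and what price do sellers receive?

Buyers pay 580/19; sellers receive 884/19

Pre-subsidy: 84 - (2/3)q = 36.5 + 0.125q gives q* = 60 and p* = 44.
With the rebate, buyers effectively pay pb = ps − 16, where ps is the price sellers receive.
On the curves, pb = 84 - (2/3)q and ps = 36.5 + 0.125q; the wedge ps − pb = 16 gives 36.5 + 0.125q − (84 - (2/3)q) = 16, so q' = 1524/19.
Then pb = 84 − (2/3)·(1524/19) = 580/19 and ps = 36.5 + 0.125·(1524/19) = 884/19.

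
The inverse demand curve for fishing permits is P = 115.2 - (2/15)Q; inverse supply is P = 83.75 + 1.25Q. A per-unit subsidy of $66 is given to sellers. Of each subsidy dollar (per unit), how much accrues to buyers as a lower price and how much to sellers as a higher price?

Pre-subsidy: 115.2 - (2/15)Q = 83.75 + 1.25Q gives Q* = 1887/83 and P* = 9310/83.
With the subsidy, sellers receive Ps = Pb + 66 for each unit, where Pb is the price buyers pay.
On the curves, Pb = 115.2 - (2/15)Q and Ps = 83.75 + 1.25Q; the wedge Ps − Pb = 66 gives 83.75 + 1.25Q − (115.2 - (2/15)Q) = 66, so Q' = 5847/83.
Then Pb = 115.2 − (2/15)·(5847/83) = 8782/83 and Ps = 83.75 + 1.25·(5847/83) = 14260/83.
Buyers' price falls by P* − Pb = 9310/83 − 8782/83 = 528/83; sellers' price rises by Ps − P* = 14260/83 − 9310/83 = 4950/83.

Buyers gain 528/83 per unit; sellers gain 4950/83 per unit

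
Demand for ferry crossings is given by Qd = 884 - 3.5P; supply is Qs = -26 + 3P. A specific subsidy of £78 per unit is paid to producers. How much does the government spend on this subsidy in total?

Pre-subsidy: 884 - 3.5P = -26 + 3P gives P* = 140, Q* = 394.
With the subsidy, sellers receive Ps = Pb + 78 for each unit, where Pb is the price buyers pay.
Supply in terms of Pb becomes Qs = -26 + 3(Pb + 78) = 208 + 3Pb. Setting this equal to demand: 884 - 3.5Pb = 208 + 3Pb, so Pb = 104.
Sellers receive Ps = 104 + 78 = 182; Q' = 884 − 3.5·104 = 520.
Government outlay = subsidy × quantity = 78 × 520 = 40560.

Government cost = £40560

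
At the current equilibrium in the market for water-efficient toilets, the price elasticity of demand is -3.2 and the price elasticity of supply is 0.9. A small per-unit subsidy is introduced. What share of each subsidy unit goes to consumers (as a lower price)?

For a small subsidy around the equilibrium, the benefit split depends on the relative slopes, which at a point are proportional to the elasticities.
Buyer share = εs/(εs + |εd|) = 0.9/(0.9 + 3.2) = 9/41; seller share = |εd|/(εs + |εd|) = 32/41.

Consumer share = 9/41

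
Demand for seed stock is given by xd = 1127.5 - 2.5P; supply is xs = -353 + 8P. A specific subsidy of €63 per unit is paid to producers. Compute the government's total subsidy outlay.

Pre-subsidy: 1127.5 - 2.5P = -353 + 8P gives P* = 141, x* = 775.
With the subsidy, sellers receive Ps = Pb + 63 for each unit, where Pb is the price buyers pay.
Supply in terms of Pb becomes xs = -353 + 8(Pb + 63) = 151 + 8Pb. Setting this equal to demand: 1127.5 - 2.5Pb = 151 + 8Pb, so Pb = 93.
Sellers receive Ps = 93 + 63 = 156; x' = 1127.5 − 2.5·93 = 895.
Government outlay = subsidy × quantity = 63 × 895 = 56385.

Government cost = €56385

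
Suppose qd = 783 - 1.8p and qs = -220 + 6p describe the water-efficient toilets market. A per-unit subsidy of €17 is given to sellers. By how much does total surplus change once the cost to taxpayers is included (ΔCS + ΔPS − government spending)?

Net change in total surplus = -2601/13

Pre-subsidy: 783 - 1.8p = -220 + 6p gives p* = 5015/39, q* = 7170/13.
With the subsidy, sellers receive ps = pb + 17 for each unit, where pb is the price buyers pay.
Supply in terms of pb becomes qs = -220 + 6(pb + 17) = -118 + 6pb. Setting this equal to demand: 783 - 1.8pb = -118 + 6pb, so pb = 4505/39.
Sellers receive ps = 4505/39 + 17 = 5168/39; q' = 783 − 1.8·(4505/39) = 7476/13.
ΔCS = ½(7170/13 + 7476/13)(5015/39 − 4505/39) = 1244910/169; ΔPS = ½(7170/13 + 7476/13)(5168/39 − 5015/39) = 373473/169.
Government spending = 17 × 7476/13 = 127092/13.
Net change = 1244910/169 + 373473/169 − 127092/13 = -2601/13. The loss equals the DWL triangle ½·17·306/13.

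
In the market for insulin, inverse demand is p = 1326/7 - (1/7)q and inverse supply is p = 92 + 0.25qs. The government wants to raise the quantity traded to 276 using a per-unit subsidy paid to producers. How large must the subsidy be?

At q = 276, from the demand curve buyers pay pb = 1326/7 − (1/7)·276 = 150; from the supply curve sellers need ps = 92 + 0.25·276 = 161.
The subsidy must fill the gap: s = ps − pb = 161 − 150 = 11.

Required subsidy s = 11 per unit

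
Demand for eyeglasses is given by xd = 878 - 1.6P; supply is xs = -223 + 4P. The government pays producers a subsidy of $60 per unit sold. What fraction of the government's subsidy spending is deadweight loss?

DWL / government spending = 30/553

Pre-subsidy: 878 - 1.6P = -223 + 4P gives P* = 5505/28, x* = 3944/7.
With the subsidy, sellers receive Ps = Pb + 60 for each unit, where Pb is the price buyers pay.
Supply in terms of Pb becomes xs = -223 + 4(Pb + 60) = 17 + 4Pb. Setting this equal to demand: 878 - 1.6Pb = 17 + 4Pb, so Pb = 153.75.
Sellers receive Ps = 153.75 + 60 = 213.75; x' = 878 − 1.6·153.75 = 632.
ΔCS = ½(3944/7 + 632)(5505/28 − 153.75) = 1255200/49; ΔPS = ½(3944/7 + 632)(213.75 − 5505/28) = 502080/49.
Government spending = 60 × 632 = 37920.
DWL = ½ × 60 × (632 − 3944/7) = 14400/7; fraction = (14400/7) / 37920 = 30/553.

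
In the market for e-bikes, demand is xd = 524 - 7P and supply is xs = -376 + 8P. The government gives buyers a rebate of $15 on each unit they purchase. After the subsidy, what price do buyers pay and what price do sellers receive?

Buyers pay $52; sellers receive $67

Pre-subsidy: 524 - 7P = -376 + 8P gives P* = 60, x* = 104.
With the rebate, buyers effectively pay Pb = Ps − 15, where Ps is the price sellers receive.
Demand in terms of Ps becomes xd = 524 − 7(Ps − 15) = 629 - 7Ps. Setting this equal to supply: 629 - 7Ps = -376 + 8Ps, so Ps = 67.
Buyers pay Pb = 67 − 15 = 52; x' = -376 + 8·67 = 160.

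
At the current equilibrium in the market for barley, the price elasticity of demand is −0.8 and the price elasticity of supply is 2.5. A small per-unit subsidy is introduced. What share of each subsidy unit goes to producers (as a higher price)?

Producer share = 8/33

For a small subsidy around the equilibrium, the benefit split depends on the relative slopes, which at a point are proportional to the elasticities.
Buyer share = εs/(εs + |εd|) = 2.5/(2.5 + 0.8) = 25/33; seller share = |εd|/(εs + |εd|) = 8/33.
So producers capture 8/33 of the subsidy.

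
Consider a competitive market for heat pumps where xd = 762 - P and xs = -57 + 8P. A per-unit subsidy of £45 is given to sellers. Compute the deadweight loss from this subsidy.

Deadweight loss = £900

Pre-subsidy: 762 - P = -57 + 8P gives P* = 91, x* = 671.
With the subsidy, sellers receive Ps = Pb + 45 for each unit, where Pb is the price buyers pay.
Supply in terms of Pb becomes xs = -57 + 8(Pb + 45) = 303 + 8Pb. Setting this equal to demand: 762 - Pb = 303 + 8Pb, so Pb = 51.
Sellers receive Ps = 51 + 45 = 96; x' = 762 − 1·51 = 711.
The subsidy expands output by 711 − 671 = 40 past the efficient level; on those units the gap between marginal cost and willingness to pay runs from 0 up to 45.
DWL = ½ × 45 × 40 = 900.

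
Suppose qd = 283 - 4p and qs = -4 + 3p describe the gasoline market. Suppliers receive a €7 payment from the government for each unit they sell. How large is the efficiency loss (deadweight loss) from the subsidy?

Deadweight loss = €42

Pre-subsidy: 283 - 4p = -4 + 3p gives p* = 41, q* = 119.
With the subsidy, sellers receive ps = pb + 7 for each unit, where pb is the price buyers pay.
Supply in terms of pb becomes qs = -4 + 3(pb + 7) = 17 + 3pb. Setting this equal to demand: 283 - 4pb = 17 + 3pb, so pb = 38.
Sellers receive ps = 38 + 7 = 45; q' = 283 − 4·38 = 131.
The subsidy expands output by 131 − 119 = 12 past the efficient level; on those units the gap between marginal cost and willingness to pay runs from 0 up to 7.
DWL = ½ × 7 × 12 = 42.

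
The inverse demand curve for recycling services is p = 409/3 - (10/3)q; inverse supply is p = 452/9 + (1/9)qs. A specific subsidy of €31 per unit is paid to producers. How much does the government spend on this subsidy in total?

Government cost = €1054

Pre-subsidy: 409/3 - (10/3)q = 452/9 + (1/9)q gives q* = 25 and p* = 53.
With the subsidy, sellers receive ps = pb + 31 for each unit, where pb is the price buyers pay.
On the curves, pb = 409/3 - (10/3)q and ps = 452/9 + (1/9)q; the wedge ps − pb = 31 gives 452/9 + (1/9)q − (409/3 - (10/3)q) = 31, so q' = 34.
Then pb = 409/3 − (10/3)·34 = 23 and ps = 452/9 + (1/9)·34 = 54.
Government outlay = subsidy × quantity = 31 × 34 = 1054.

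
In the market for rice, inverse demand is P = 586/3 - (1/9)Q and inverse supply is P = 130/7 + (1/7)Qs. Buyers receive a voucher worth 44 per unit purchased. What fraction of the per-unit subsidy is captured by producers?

Producer share = 0.5625

Pre-subsidy: 586/3 - (1/9)Q = 130/7 + (1/7)Q gives Q* = 696 and P* = 118.
With the rebate, buyers effectively pay Pb = Ps − 44, where Ps is the price sellers receive.
On the curves, Pb = 586/3 - (1/9)Q and Ps = 130/7 + (1/7)Q; the wedge Ps − Pb = 44 gives 130/7 + (1/7)Q − (586/3 - (1/9)Q) = 44, so Q' = 869.25.
Then Pb = 586/3 − (1/9)·869.25 = 98.75 and Ps = 130/7 + (1/7)·869.25 = 142.75.
Buyers' price falls by P* − Pb = 118 − 98.75 = 19.25; sellers' price rises by Ps − P* = 142.75 − 118 = 24.75.
So producers capture 24.75/44 = 0.5625 of each unit of subsidy.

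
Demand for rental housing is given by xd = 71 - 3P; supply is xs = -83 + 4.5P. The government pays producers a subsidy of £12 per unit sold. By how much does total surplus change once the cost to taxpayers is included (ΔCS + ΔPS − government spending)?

Net change in total surplus = -£129.6

Pre-subsidy: 71 - 3P = -83 + 4.5P gives P* = 308/15, x* = 9.4.
With the subsidy, sellers receive Ps = Pb + 12 for each unit, where Pb is the price buyers pay.
Supply in terms of Pb becomes xs = -83 + 4.5(Pb + 12) = -29 + 4.5Pb. Setting this equal to demand: 71 - 3Pb = -29 + 4.5Pb, so Pb = 40/3.
Sellers receive Ps = 40/3 + 12 = 76/3; x' = 71 − 3·(40/3) = 31.
ΔCS = ½(9.4 + 31)(308/15 − 40/3) = 145.44; ΔPS = ½(9.4 + 31)(76/3 − 308/15) = 96.96.
Government spending = 12 × 31 = 372.
Net change = 145.44 + 96.96 − 372 = -129.6. The loss equals the DWL triangle ½·12·21.6.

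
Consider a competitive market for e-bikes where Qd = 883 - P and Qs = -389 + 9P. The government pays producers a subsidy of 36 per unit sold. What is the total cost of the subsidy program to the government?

Pre-subsidy: 883 - P = -389 + 9P gives P* = 127.2, Q* = 755.8.
With the subsidy, sellers receive Ps = Pb + 36 for each unit, where Pb is the price buyers pay.
Supply in terms of Pb becomes Qs = -389 + 9(Pb + 36) = -65 + 9Pb. Setting this equal to demand: 883 - Pb = -65 + 9Pb, so Pb = 94.8.
Sellers receive Ps = 94.8 + 36 = 130.8; Q' = 883 − 1·94.8 = 788.2.
Government outlay = subsidy × quantity = 36 × 788.2 = 28375.2.

Government cost = 28375.2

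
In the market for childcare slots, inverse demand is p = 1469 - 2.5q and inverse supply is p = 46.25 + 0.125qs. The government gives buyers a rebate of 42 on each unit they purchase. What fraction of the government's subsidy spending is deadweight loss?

Pre-subsidy: 1469 - 2.5q = 46.25 + 0.125q gives q* = 542 and p* = 114.
With the rebate, buyers effectively pay pb = ps − 42, where ps is the price sellers receive.
On the curves, pb = 1469 - 2.5q and ps = 46.25 + 0.125q; the wedge ps − pb = 42 gives 46.25 + 0.125q − (1469 - 2.5q) = 42, so q' = 558.
Then pb = 1469 − 2.5·558 = 74 and ps = 46.25 + 0.125·558 = 116.
ΔCS = ½(542 + 558)(114 − 74) = 22000; ΔPS = ½(542 + 558)(116 − 114) = 1100.
Government spending = 42 × 558 = 23436.
DWL = ½ × 42 × (558 − 542) = 336; fraction = 336 / 23436 = 4/279.

DWL / government spending = 4/279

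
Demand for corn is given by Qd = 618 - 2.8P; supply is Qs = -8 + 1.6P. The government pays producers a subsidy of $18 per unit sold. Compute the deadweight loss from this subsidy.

Pre-subsidy: 618 - 2.8P = -8 + 1.6P gives P* = 1565/11, Q* = 2416/11.
With the subsidy, sellers receive Ps = Pb + 18 for each unit, where Pb is the price buyers pay.
Supply in terms of Pb becomes Qs = -8 + 1.6(Pb + 18) = 20.8 + 1.6Pb. Setting this equal to demand: 618 - 2.8Pb = 20.8 + 1.6Pb, so Pb = 1493/11.
Sellers receive Ps = 1493/11 + 18 = 1691/11; Q' = 618 − 2.8·(1493/11) = 13088/55.
The subsidy expands output by 13088/55 − 2416/11 = 1008/55 past the efficient level; on those units the gap between marginal cost and willingness to pay runs from 0 up to 18.
DWL = ½ × 18 × 1008/55 = 9072/55.

Deadweight loss = 9072/55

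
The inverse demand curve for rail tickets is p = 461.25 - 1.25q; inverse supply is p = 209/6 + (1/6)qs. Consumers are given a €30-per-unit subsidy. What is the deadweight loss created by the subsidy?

Pre-subsidy: 461.25 - 1.25q = 209/6 + (1/6)q gives q* = 301 and p* = 85.
With the rebate, buyers effectively pay pb = ps − 30, where ps is the price sellers receive.
On the curves, pb = 461.25 - 1.25q and ps = 209/6 + (1/6)q; the wedge ps − pb = 30 gives 209/6 + (1/6)q − (461.25 - 1.25q) = 30, so q' = 5477/17.
Then pb = 461.25 − 1.25·(5477/17) = 995/17 and ps = 209/6 + (1/6)·(5477/17) = 1505/17.
The subsidy expands output by 5477/17 − 301 = 360/17 past the efficient level; on those units the gap between marginal cost and willingness to pay runs from 0 up to 30.
DWL = ½ × 30 × 360/17 = 5400/17.

Deadweight loss = 5400/17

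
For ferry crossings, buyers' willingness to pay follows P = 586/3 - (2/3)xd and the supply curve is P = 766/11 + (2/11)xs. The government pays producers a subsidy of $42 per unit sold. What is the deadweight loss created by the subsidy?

Pre-subsidy: 586/3 - (2/3)x = 766/11 + (2/11)x gives x* = 1037/7 and P* = 676/7.
With the subsidy, sellers receive Ps = Pb + 42 for each unit, where Pb is the price buyers pay.
On the curves, Pb = 586/3 - (2/3)x and Ps = 766/11 + (2/11)x; the wedge Ps − Pb = 42 gives 766/11 + (2/11)x − (586/3 - (2/3)x) = 42, so x' = 2767/14.
Then Pb = 586/3 − (2/3)·(2767/14) = 445/7 and Ps = 766/11 + (2/11)·(2767/14) = 739/7.
The subsidy expands output by 2767/14 − 1037/7 = 49.5 past the efficient level; on those units the gap between marginal cost and willingness to pay runs from 0 up to 42.
DWL = ½ × 42 × 49.5 = 1039.5.

Deadweight loss = $1039.5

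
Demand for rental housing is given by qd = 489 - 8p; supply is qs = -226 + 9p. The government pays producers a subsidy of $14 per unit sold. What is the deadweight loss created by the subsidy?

Deadweight loss = 7056/17

Pre-subsidy: 489 - 8p = -226 + 9p gives p* = 715/17, q* = 2593/17.
With the subsidy, sellers receive ps = pb + 14 for each unit, where pb is the price buyers pay.
Supply in terms of pb becomes qs = -226 + 9(pb + 14) = -100 + 9pb. Setting this equal to demand: 489 - 8pb = -100 + 9pb, so pb = 589/17.
Sellers receive ps = 589/17 + 14 = 827/17; q' = 489 − 8·(589/17) = 3601/17.
The subsidy expands output by 3601/17 − 2593/17 = 1008/17 past the efficient level; on those units the gap between marginal cost and willingness to pay runs from 0 up to 14.
DWL = ½ × 14 × 1008/17 = 7056/17.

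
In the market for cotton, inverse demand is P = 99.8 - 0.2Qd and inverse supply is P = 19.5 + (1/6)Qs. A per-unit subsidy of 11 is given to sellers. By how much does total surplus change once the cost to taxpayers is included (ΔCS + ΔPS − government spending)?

Net change in total surplus = -165

Pre-subsidy: 99.8 - 0.2Q = 19.5 + (1/6)Q gives Q* = 219 and P* = 56.
With the subsidy, sellers receive Ps = Pb + 11 for each unit, where Pb is the price buyers pay.
On the curves, Pb = 99.8 - 0.2Q and Ps = 19.5 + (1/6)Q; the wedge Ps − Pb = 11 gives 19.5 + (1/6)Q − (99.8 - 0.2Q) = 11, so Q' = 249.
Then Pb = 99.8 − 0.2·249 = 50 and Ps = 19.5 + (1/6)·249 = 61.
ΔCS = ½(219 + 249)(56 − 50) = 1404; ΔPS = ½(219 + 249)(61 − 56) = 1170.
Government spending = 11 × 249 = 2739.
Net change = 1404 + 1170 − 2739 = -165. The loss equals the DWL triangle ½·11·30.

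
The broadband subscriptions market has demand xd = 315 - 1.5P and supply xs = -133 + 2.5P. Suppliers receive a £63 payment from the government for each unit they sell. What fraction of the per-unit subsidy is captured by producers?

Pre-subsidy: 315 - 1.5P = -133 + 2.5P gives P* = 112, x* = 147.
With the subsidy, sellers receive Ps = Pb + 63 for each unit, where Pb is the price buyers pay.
Supply in terms of Pb becomes xs = -133 + 2.5(Pb + 63) = 24.5 + 2.5Pb. Setting this equal to demand: 315 - 1.5Pb = 24.5 + 2.5Pb, so Pb = 72.625.
Sellers receive Ps = 72.625 + 63 = 135.625; x' = 315 − 1.5·72.625 = 206.0625.
Buyers' price falls by P* − Pb = 112 − 72.625 = 39.375; sellers' price rises by Ps − P* = 135.625 − 112 = 23.625.
So producers capture 23.625/63 = 0.375 of each unit of subsidy.

Producer share = 0.375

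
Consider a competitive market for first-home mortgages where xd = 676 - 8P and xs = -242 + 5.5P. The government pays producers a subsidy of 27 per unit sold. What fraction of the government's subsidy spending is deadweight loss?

DWL / government spending = 0.2

Pre-subsidy: 676 - 8P = -242 + 5.5P gives P* = 68, x* = 132.
With the subsidy, sellers receive Ps = Pb + 27 for each unit, where Pb is the price buyers pay.
Supply in terms of Pb becomes xs = -242 + 5.5(Pb + 27) = -93.5 + 5.5Pb. Setting this equal to demand: 676 - 8Pb = -93.5 + 5.5Pb, so Pb = 57.
Sellers receive Ps = 57 + 27 = 84; x' = 676 − 8·57 = 220.
ΔCS = ½(132 + 220)(68 − 57) = 1936; ΔPS = ½(132 + 220)(84 − 68) = 2816.
Government spending = 27 × 220 = 5940.
DWL = ½ × 27 × (220 − 132) = 1188; fraction = 1188 / 5940 = 0.2.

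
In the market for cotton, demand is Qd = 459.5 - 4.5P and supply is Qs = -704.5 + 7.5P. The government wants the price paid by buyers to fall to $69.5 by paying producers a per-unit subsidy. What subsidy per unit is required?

At a buyer price of 69.5, quantity demanded is 459.5 − 4.5·69.5 = 146.75.
Sellers supply 146.75 only when they receive Ps with -704.5 + 7.5·Ps = 146.75, i.e. Ps = 113.5.
s = Ps − Pb = 113.5 − 69.5 = 44.

Required subsidy s = $44 per unit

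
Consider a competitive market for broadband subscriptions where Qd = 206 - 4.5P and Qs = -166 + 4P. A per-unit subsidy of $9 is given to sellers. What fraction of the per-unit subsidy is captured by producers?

Producer share = 9/17

Pre-subsidy: 206 - 4.5P = -166 + 4P gives P* = 744/17, Q* = 154/17.
With the subsidy, sellers receive Ps = Pb + 9 for each unit, where Pb is the price buyers pay.
Supply in terms of Pb becomes Qs = -166 + 4(Pb + 9) = -130 + 4Pb. Setting this equal to demand: 206 - 4.5Pb = -130 + 4Pb, so Pb = 672/17.
Sellers receive Ps = 672/17 + 9 = 825/17; Q' = 206 − 4.5·(672/17) = 478/17.
Buyers' price falls by P* − Pb = 744/17 − 672/17 = 72/17; sellers' price rises by Ps − P* = 825/17 − 744/17 = 81/17.
So producers capture (81/17)/9 = 9/17 of each unit of subsidy.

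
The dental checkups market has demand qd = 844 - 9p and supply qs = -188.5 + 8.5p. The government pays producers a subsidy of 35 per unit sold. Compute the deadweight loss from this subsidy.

Deadweight loss = 2677.5

Pre-subsidy: 844 - 9p = -188.5 + 8.5p gives p* = 59, q* = 313.
With the subsidy, sellers receive ps = pb + 35 for each unit, where pb is the price buyers pay.
Supply in terms of pb becomes qs = -188.5 + 8.5(pb + 35) = 109 + 8.5pb. Setting this equal to demand: 844 - 9pb = 109 + 8.5pb, so pb = 42.
Sellers receive ps = 42 + 35 = 77; q' = 844 − 9·42 = 466.
The subsidy expands output by 466 − 313 = 153 past the efficient level; on those units the gap between marginal cost and willingness to pay runs from 0 up to 35.
DWL = ½ × 35 × 153 = 2677.5.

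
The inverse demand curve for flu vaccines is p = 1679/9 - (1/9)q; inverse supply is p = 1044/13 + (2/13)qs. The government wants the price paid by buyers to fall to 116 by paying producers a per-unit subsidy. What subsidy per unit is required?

Required subsidy s = 62 per unit

At a buyer price of 116, quantity demanded is 1679 − 9·116 = 635.
Sellers supply 635 only when they receive ps = 1044/13 + (2/13)·635 = 178.
s = ps − pb = 178 − 116 = 62.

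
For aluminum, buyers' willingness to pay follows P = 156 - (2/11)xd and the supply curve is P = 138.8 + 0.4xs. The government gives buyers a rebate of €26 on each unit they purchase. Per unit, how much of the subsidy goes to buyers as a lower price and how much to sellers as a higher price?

Pre-subsidy: 156 - (2/11)x = 138.8 + 0.4x gives x* = 29.5625 and P* = 150.625.
With the rebate, buyers effectively pay Pb = Ps − 26, where Ps is the price sellers receive.
On the curves, Pb = 156 - (2/11)x and Ps = 138.8 + 0.4x; the wedge Ps − Pb = 26 gives 138.8 + 0.4x − (156 - (2/11)x) = 26, so x' = 74.25.
Then Pb = 156 − (2/11)·74.25 = 142.5 and Ps = 138.8 + 0.4·74.25 = 168.5.
Buyers' price falls by P* − Pb = 150.625 − 142.5 = 8.125; sellers' price rises by Ps − P* = 168.5 − 150.625 = 17.875.

Buyers gain €8.125 per unit; sellers gain €17.875 per unit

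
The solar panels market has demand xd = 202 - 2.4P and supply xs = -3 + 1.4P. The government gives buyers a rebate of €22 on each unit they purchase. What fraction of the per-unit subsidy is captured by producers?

Pre-subsidy: 202 - 2.4P = -3 + 1.4P gives P* = 1025/19, x* = 1378/19.
With the rebate, buyers effectively pay Pb = Ps − 22, where Ps is the price sellers receive.
Demand in terms of Ps becomes xd = 202 − 2.4(Ps − 22) = 254.8 - 2.4Ps. Setting this equal to supply: 254.8 - 2.4Ps = -3 + 1.4Ps, so Ps = 1289/19.
Buyers pay Pb = 1289/19 − 22 = 871/19; x' = -3 + 1.4·(1289/19) = 8738/95.
Buyers' price falls by P* − Pb = 1025/19 − 871/19 = 154/19; sellers' price rises by Ps − P* = 1289/19 − 1025/19 = 264/19.
So producers capture (264/19)/22 = 12/19 of each unit of subsidy.

Producer share = 12/19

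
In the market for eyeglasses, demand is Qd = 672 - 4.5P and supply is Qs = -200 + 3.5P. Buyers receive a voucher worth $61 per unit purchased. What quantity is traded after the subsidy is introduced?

Q' = 301.59375

Pre-subsidy: 672 - 4.5P = -200 + 3.5P gives P* = 109, Q* = 181.5.
With the rebate, buyers effectively pay Pb = Ps − 61, where Ps is the price sellers receive.
Demand in terms of Ps becomes Qd = 672 − 4.5(Ps − 61) = 946.5 - 4.5Ps. Setting this equal to supply: 946.5 - 4.5Ps = -200 + 3.5Ps, so Ps = 143.3125.
Buyers pay Pb = 143.3125 − 61 = 82.3125; Q' = -200 + 3.5·143.3125 = 301.59375.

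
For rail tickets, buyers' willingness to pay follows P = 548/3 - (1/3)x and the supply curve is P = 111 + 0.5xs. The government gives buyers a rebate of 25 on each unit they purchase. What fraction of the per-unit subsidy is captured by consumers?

Pre-subsidy: 548/3 - (1/3)x = 111 + 0.5x gives x* = 86 and P* = 154.
With the rebate, buyers effectively pay Pb = Ps − 25, where Ps is the price sellers receive.
On the curves, Pb = 548/3 - (1/3)x and Ps = 111 + 0.5x; the wedge Ps − Pb = 25 gives 111 + 0.5x − (548/3 - (1/3)x) = 25, so x' = 116.
Then Pb = 548/3 − (1/3)·116 = 144 and Ps = 111 + 0.5·116 = 169.
Buyers' price falls by P* − Pb = 154 − 144 = 10; sellers' price rises by Ps − P* = 169 − 154 = 15.
So consumers capture 10/25 = 0.4 of each unit of subsidy.

Consumer share = 0.4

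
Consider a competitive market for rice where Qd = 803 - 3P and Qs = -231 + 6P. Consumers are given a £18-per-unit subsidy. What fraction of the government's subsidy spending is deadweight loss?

Pre-subsidy: 803 - 3P = -231 + 6P gives P* = 1034/9, Q* = 1375/3.
With the rebate, buyers effectively pay Pb = Ps − 18, where Ps is the price sellers receive.
Demand in terms of Ps becomes Qd = 803 − 3(Ps − 18) = 857 - 3Ps. Setting this equal to supply: 857 - 3Ps = -231 + 6Ps, so Ps = 1088/9.
Buyers pay Pb = 1088/9 − 18 = 926/9; Q' = -231 + 6·(1088/9) = 1483/3.
ΔCS = ½(1375/3 + 1483/3)(1034/9 − 926/9) = 5716; ΔPS = ½(1375/3 + 1483/3)(1088/9 − 1034/9) = 2858.
Government spending = 18 × 1483/3 = 8898.
DWL = ½ × 18 × (1483/3 − 1375/3) = 324; fraction = 324 / 8898 = 54/1483.

DWL / government spending = 54/1483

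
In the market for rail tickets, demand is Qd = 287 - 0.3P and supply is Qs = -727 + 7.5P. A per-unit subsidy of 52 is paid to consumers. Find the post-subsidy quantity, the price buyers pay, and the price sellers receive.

Q' = 263; buyers pay 80; sellers receive 132

Pre-subsidy: 287 - 0.3P = -727 + 7.5P gives P* = 130, Q* = 248.
With the rebate, buyers effectively pay Pb = Ps − 52, where Ps is the price sellers receive.
Demand in terms of Ps becomes Qd = 287 − 0.3(Ps − 52) = 302.6 - 0.3Ps. Setting this equal to supply: 302.6 - 0.3Ps = -727 + 7.5Ps, so Ps = 132.
Buyers pay Pb = 132 − 52 = 80; Q' = -727 + 7.5·132 = 263.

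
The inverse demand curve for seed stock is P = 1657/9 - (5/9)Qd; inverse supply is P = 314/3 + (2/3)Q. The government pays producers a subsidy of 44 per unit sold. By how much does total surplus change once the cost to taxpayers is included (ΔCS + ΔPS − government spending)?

Net change in total surplus = -792

Pre-subsidy: 1657/9 - (5/9)Q = 314/3 + (2/3)Q gives Q* = 65 and P* = 148.
With the subsidy, sellers receive Ps = Pb + 44 for each unit, where Pb is the price buyers pay.
On the curves, Pb = 1657/9 - (5/9)Q and Ps = 314/3 + (2/3)Q; the wedge Ps − Pb = 44 gives 314/3 + (2/3)Q − (1657/9 - (5/9)Q) = 44, so Q' = 101.
Then Pb = 1657/9 − (5/9)·101 = 128 and Ps = 314/3 + (2/3)·101 = 172.
ΔCS = ½(65 + 101)(148 − 128) = 1660; ΔPS = ½(65 + 101)(172 − 148) = 1992.
Government spending = 44 × 101 = 4444.
Net change = 1660 + 1992 − 4444 = -792. The loss equals the DWL triangle ½·44·36.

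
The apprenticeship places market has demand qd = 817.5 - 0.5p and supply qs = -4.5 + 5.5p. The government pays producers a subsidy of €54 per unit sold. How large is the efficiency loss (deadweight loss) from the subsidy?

Pre-subsidy: 817.5 - 0.5p = -4.5 + 5.5p gives p* = 137, q* = 749.
With the subsidy, sellers receive ps = pb + 54 for each unit, where pb is the price buyers pay.
Supply in terms of pb becomes qs = -4.5 + 5.5(pb + 54) = 292.5 + 5.5pb. Setting this equal to demand: 817.5 - 0.5pb = 292.5 + 5.5pb, so pb = 87.5.
Sellers receive ps = 87.5 + 54 = 141.5; q' = 817.5 − 0.5·87.5 = 773.75.
The subsidy expands output by 773.75 − 749 = 24.75 past the efficient level; on those units the gap between marginal cost and willingness to pay runs from 0 up to 54.
DWL = ½ × 54 × 24.75 = 668.25.

Deadweight loss = €668.25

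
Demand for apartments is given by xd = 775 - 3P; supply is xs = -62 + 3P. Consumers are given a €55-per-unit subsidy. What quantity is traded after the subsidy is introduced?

Pre-subsidy: 775 - 3P = -62 + 3P gives P* = 139.5, x* = 356.5.
With the rebate, buyers effectively pay Pb = Ps − 55, where Ps is the price sellers receive.
Demand in terms of Ps becomes xd = 775 − 3(Ps − 55) = 940 - 3Ps. Setting this equal to supply: 940 - 3Ps = -62 + 3Ps, so Ps = 167.
Buyers pay Pb = 167 − 55 = 112; x' = -62 + 3·167 = 439.

x' = 439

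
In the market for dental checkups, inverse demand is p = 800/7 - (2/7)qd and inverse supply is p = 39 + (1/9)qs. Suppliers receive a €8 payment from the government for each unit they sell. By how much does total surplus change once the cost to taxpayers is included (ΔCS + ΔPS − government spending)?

Net change in total surplus = -€80.64

Pre-subsidy: 800/7 - (2/7)q = 39 + (1/9)q gives q* = 189.72 and p* = 60.08.
With the subsidy, sellers receive ps = pb + 8 for each unit, where pb is the price buyers pay.
On the curves, pb = 800/7 - (2/7)q and ps = 39 + (1/9)q; the wedge ps − pb = 8 gives 39 + (1/9)q − (800/7 - (2/7)q) = 8, so q' = 209.88.
Then pb = 800/7 − (2/7)·209.88 = 54.32 and ps = 39 + (1/9)·209.88 = 62.32.
ΔCS = ½(189.72 + 209.88)(60.08 − 54.32) = 1150.848; ΔPS = ½(189.72 + 209.88)(62.32 − 60.08) = 447.552.
Government spending = 8 × 209.88 = 1679.04.
Net change = 1150.848 + 447.552 − 1679.04 = -80.64. The loss equals the DWL triangle ½·8·20.16.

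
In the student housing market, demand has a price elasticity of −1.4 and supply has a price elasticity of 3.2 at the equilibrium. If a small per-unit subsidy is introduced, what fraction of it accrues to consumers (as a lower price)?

For a small subsidy around the equilibrium, the benefit split depends on the relative slopes, which at a point are proportional to the elasticities.
Buyer share = εs/(εs + |εd|) = 3.2/(3.2 + 1.4) = 16/23; seller share = |εd|/(εs + |εd|) = 7/23.

Consumer share = 16/23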